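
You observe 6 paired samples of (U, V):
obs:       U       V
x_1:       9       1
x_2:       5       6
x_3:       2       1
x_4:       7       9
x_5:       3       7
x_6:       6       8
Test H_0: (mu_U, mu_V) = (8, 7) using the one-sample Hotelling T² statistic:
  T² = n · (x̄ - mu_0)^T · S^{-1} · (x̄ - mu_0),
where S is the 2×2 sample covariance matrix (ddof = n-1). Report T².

Step 1 — sample mean vector:
  mean(U) = (9 + 5 + 2 + 7 + 3 + 6) / 6 = 32/6 = 5.3333
  mean(V) = (1 + 6 + 1 + 9 + 7 + 8) / 6 = 32/6 = 5.3333
  x̄ = (5.3333, 5.3333),  deviation x̄ - mu_0 = (5.3333, 5.3333) - (8, 7) = (-2.6667, -1.6667).

Step 2 — sample covariance matrix, S[i,j] = (1/(n-1)) · Σ_k (x_{k,i} - mean_i) · (x_{k,j} - mean_j), divisor n-1 = 5:
  S[U,U] = ((3.6667)·(3.6667) + (-0.3333)·(-0.3333) + (-3.3333)·(-3.3333) + (1.6667)·(1.6667) + (-2.3333)·(-2.3333) + (0.6667)·(0.6667)) / 5 = 33.3333/5 = 6.6667
  S[U,V] = ((3.6667)·(-4.3333) + (-0.3333)·(0.6667) + (-3.3333)·(-4.3333) + (1.6667)·(3.6667) + (-2.3333)·(1.6667) + (0.6667)·(2.6667)) / 5 = 2.3333/5 = 0.4667
  S[V,V] = ((-4.3333)·(-4.3333) + (0.6667)·(0.6667) + (-4.3333)·(-4.3333) + (3.6667)·(3.6667) + (1.6667)·(1.6667) + (2.6667)·(2.6667)) / 5 = 61.3333/5 = 12.2667
  S = [[6.6667, 0.4667],
 [0.4667, 12.2667]].

Step 3 — invert S. det(S) = 6.6667·12.2667 - (0.4667)² = 81.56.
  S^{-1} = (1/det) · [[d, -b], [-b, a]] = [[0.1504, -0.0057],
 [-0.0057, 0.0817]].

Step 4 — quadratic form (x̄ - mu_0)^T · S^{-1} · (x̄ - mu_0):
  S^{-1} · (x̄ - mu_0) = (-0.3915, -0.121),
  (x̄ - mu_0)^T · [...] = (-2.6667)·(-0.3915) + (-1.6667)·(-0.121) = 1.2457.

Step 5 — scale by n: T² = 6 · 1.2457 = 7.4743.

T² ≈ 7.4743


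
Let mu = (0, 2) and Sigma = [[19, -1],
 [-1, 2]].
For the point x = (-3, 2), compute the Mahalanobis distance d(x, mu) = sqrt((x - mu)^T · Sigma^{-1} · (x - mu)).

Step 1 — centre the observation: (x - mu) = (-3, 0).

Step 2 — invert Sigma. det(Sigma) = 19·2 - (-1)² = 37.
  Sigma^{-1} = (1/det) · [[d, -b], [-b, a]] = [[0.0541, 0.027],
 [0.027, 0.5135]].

Step 3 — form the quadratic (x - mu)^T · Sigma^{-1} · (x - mu):
  Sigma^{-1} · (x - mu) = (-0.1622, -0.0811).
  (x - mu)^T · [Sigma^{-1} · (x - mu)] = (-3)·(-0.1622) + (0)·(-0.0811) = 0.4865.

Step 4 — take square root: d = √(0.4865) ≈ 0.6975.

d(x, mu) = √(0.4865) ≈ 0.6975


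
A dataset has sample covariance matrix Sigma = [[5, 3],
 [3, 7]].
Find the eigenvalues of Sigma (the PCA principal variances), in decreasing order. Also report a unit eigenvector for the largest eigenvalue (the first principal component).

Step 1 — characteristic polynomial of 2×2 Sigma:
  det(Sigma - λI) = λ² - trace · λ + det = 0.
  trace = 5 + 7 = 12, det = 5·7 - (3)² = 26.
Step 2 — discriminant:
  Δ = trace² - 4·det = 144 - 104 = 40.
Step 3 — eigenvalues:
  λ = (trace ± √Δ)/2 = (12 ± 6.3246)/2,
  λ_1 = 9.1623,  λ_2 = 2.8377.

Step 4 — unit eigenvector for λ_1: solve (Sigma - λ_1 I)v = 0. First row:
  (5 - 9.1623)·v_x + (3)·v_y = 0, i.e. (-4.1623)·v_x + (3)·v_y = 0,
  so v ∝ (b, λ_1 - a) = (3, 4.1623) = u.
  ||u|| = √((3)² + (4.1623)²) = √(26.3246) ≈ 5.1307,
  v_1 = u/||u|| ≈ (0.5847, 0.8112) (||v_1|| = 1).

λ_1 = 9.1623,  λ_2 = 2.8377;  v_1 ≈ (0.5847, 0.8112)


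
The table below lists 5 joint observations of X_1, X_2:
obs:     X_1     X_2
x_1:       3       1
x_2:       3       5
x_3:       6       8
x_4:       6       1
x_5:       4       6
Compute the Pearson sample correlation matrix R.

Step 1 — column means:
  mean(X_1) = (3 + 3 + 6 + 6 + 4) / 5 = 22/5 = 4.4
  mean(X_2) = (1 + 5 + 8 + 1 + 6) / 5 = 21/5 = 4.2

Step 2 — sample variances and covariances s[i,j] = (1/(n-1)) · Σ_k (x_{k,i} - mean_i) · (x_{k,j} - mean_j), with n-1 = 4:
  s[X_1,X_1] = ((-1.4)·(-1.4) + (-1.4)·(-1.4) + (1.6)·(1.6) + (1.6)·(1.6) + (-0.4)·(-0.4)) / 4 = 9.2/4 = 2.3
  s[X_1,X_2] = ((-1.4)·(-3.2) + (-1.4)·(0.8) + (1.6)·(3.8) + (1.6)·(-3.2) + (-0.4)·(1.8)) / 4 = 3.6/4 = 0.9
  s[X_2,X_2] = ((-3.2)·(-3.2) + (0.8)·(0.8) + (3.8)·(3.8) + (-3.2)·(-3.2) + (1.8)·(1.8)) / 4 = 38.8/4 = 9.7
  Sample standard deviations s_i = √(s[i,i]):
  s(X_1) = √(2.3) = 1.5166
  s(X_2) = √(9.7) = 3.1145

Step 3 — r_{ij} = s_{ij} / (s_i · s_j):
  r[X_1,X_1] = 1 (diagonal).
  r[X_1,X_2] = 0.9 / (1.5166 · 3.1145) = 0.9 / 4.7233 = 0.1905
  r[X_2,X_2] = 1 (diagonal).

R is symmetric with unit diagonal. Assembling:

R = [[1, 0.1905],
 [0.1905, 1]]


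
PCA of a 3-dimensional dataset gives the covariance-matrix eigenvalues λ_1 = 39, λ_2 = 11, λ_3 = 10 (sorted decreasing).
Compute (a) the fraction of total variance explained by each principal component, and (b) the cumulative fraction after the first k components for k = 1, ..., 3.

Step 1 — total variance = trace(Sigma) = Σ λ_i = 39 + 11 + 10 = 60.

Step 2 — fraction explained by component i = λ_i / Σ λ:
  PC1: 39/60 = 0.65
  PC2: 11/60 = 0.1833
  PC3: 10/60 = 0.1667

Step 3 — cumulative fraction after k components = (λ_1 + ... + λ_k) / Σ λ:
  k = 1: 39/60 = 0.65
  k = 2: (39 + 11)/60 = 50/60 = 0.8333
  k = 3: (39 + 11 + 10)/60 = 60/60 = 1

Summary (fraction, with percent):

explained: PC1 0.65 (65%), PC2 0.1833 (18.33%), PC3 0.1667 (16.67%);  cumulative: 0.65, 0.8333, 1


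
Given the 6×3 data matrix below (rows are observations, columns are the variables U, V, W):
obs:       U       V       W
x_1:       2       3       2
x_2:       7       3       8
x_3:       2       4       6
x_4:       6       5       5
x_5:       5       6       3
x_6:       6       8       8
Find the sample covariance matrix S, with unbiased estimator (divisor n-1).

Step 1 — column means:
  mean(U) = (2 + 7 + 2 + 6 + 5 + 6) / 6 = 28/6 = 4.6667
  mean(V) = (3 + 3 + 4 + 5 + 6 + 8) / 6 = 29/6 = 4.8333
  mean(W) = (2 + 8 + 6 + 5 + 3 + 8) / 6 = 32/6 = 5.3333

Step 2 — sample covariance S[i,j] = (1/(n-1)) · Σ_k (x_{k,i} - mean_i) · (x_{k,j} - mean_j), with n-1 = 5.
  S[U,U] = ((-2.6667)·(-2.6667) + (2.3333)·(2.3333) + (-2.6667)·(-2.6667) + (1.3333)·(1.3333) + (0.3333)·(0.3333) + (1.3333)·(1.3333)) / 5 = 23.3333/5 = 4.6667
  S[U,V] = ((-2.6667)·(-1.8333) + (2.3333)·(-1.8333) + (-2.6667)·(-0.8333) + (1.3333)·(0.1667) + (0.3333)·(1.1667) + (1.3333)·(3.1667)) / 5 = 7.6667/5 = 1.5333
  S[U,W] = ((-2.6667)·(-3.3333) + (2.3333)·(2.6667) + (-2.6667)·(0.6667) + (1.3333)·(-0.3333) + (0.3333)·(-2.3333) + (1.3333)·(2.6667)) / 5 = 15.6667/5 = 3.1333
  S[V,V] = ((-1.8333)·(-1.8333) + (-1.8333)·(-1.8333) + (-0.8333)·(-0.8333) + (0.1667)·(0.1667) + (1.1667)·(1.1667) + (3.1667)·(3.1667)) / 5 = 18.8333/5 = 3.7667
  S[V,W] = ((-1.8333)·(-3.3333) + (-1.8333)·(2.6667) + (-0.8333)·(0.6667) + (0.1667)·(-0.3333) + (1.1667)·(-2.3333) + (3.1667)·(2.6667)) / 5 = 6.3333/5 = 1.2667
  S[W,W] = ((-3.3333)·(-3.3333) + (2.6667)·(2.6667) + (0.6667)·(0.6667) + (-0.3333)·(-0.3333) + (-2.3333)·(-2.3333) + (2.6667)·(2.6667)) / 5 = 31.3333/5 = 6.2667

S is symmetric (S[j,i] = S[i,j]). Assembling:

S = [[4.6667, 1.5333, 3.1333],
 [1.5333, 3.7667, 1.2667],
 [3.1333, 1.2667, 6.2667]]


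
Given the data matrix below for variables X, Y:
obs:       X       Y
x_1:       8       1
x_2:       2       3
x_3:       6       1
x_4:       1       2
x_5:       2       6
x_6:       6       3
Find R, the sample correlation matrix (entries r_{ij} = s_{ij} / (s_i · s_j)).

Step 1 — column means:
  mean(X) = (8 + 2 + 6 + 1 + 2 + 6) / 6 = 25/6 = 4.1667
  mean(Y) = (1 + 3 + 1 + 2 + 6 + 3) / 6 = 16/6 = 2.6667

Step 2 — sample variances and covariances s[i,j] = (1/(n-1)) · Σ_k (x_{k,i} - mean_i) · (x_{k,j} - mean_j), with n-1 = 5:
  s[X,X] = ((3.8333)·(3.8333) + (-2.1667)·(-2.1667) + (1.8333)·(1.8333) + (-3.1667)·(-3.1667) + (-2.1667)·(-2.1667) + (1.8333)·(1.8333)) / 5 = 40.8333/5 = 8.1667
  s[X,Y] = ((3.8333)·(-1.6667) + (-2.1667)·(0.3333) + (1.8333)·(-1.6667) + (-3.1667)·(-0.6667) + (-2.1667)·(3.3333) + (1.8333)·(0.3333)) / 5 = -14.6667/5 = -2.9333
  s[Y,Y] = ((-1.6667)·(-1.6667) + (0.3333)·(0.3333) + (-1.6667)·(-1.6667) + (-0.6667)·(-0.6667) + (3.3333)·(3.3333) + (0.3333)·(0.3333)) / 5 = 17.3333/5 = 3.4667
  Sample standard deviations s_i = √(s[i,i]):
  s(X) = √(8.1667) = 2.8577
  s(Y) = √(3.4667) = 1.8619

Step 3 — r_{ij} = s_{ij} / (s_i · s_j):
  r[X,X] = 1 (diagonal).
  r[X,Y] = -2.9333 / (2.8577 · 1.8619) = -2.9333 / 5.3208 = -0.5513
  r[Y,Y] = 1 (diagonal).

R is symmetric with unit diagonal. Assembling:

R = [[1, -0.5513],
 [-0.5513, 1]]


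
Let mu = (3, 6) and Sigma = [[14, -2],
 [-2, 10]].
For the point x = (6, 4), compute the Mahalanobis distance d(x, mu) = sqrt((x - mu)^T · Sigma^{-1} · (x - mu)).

Step 1 — centre the observation: (x - mu) = (3, -2).

Step 2 — invert Sigma. det(Sigma) = 14·10 - (-2)² = 136.
  Sigma^{-1} = (1/det) · [[d, -b], [-b, a]] = [[0.0735, 0.0147],
 [0.0147, 0.1029]].

Step 3 — form the quadratic (x - mu)^T · Sigma^{-1} · (x - mu):
  Sigma^{-1} · (x - mu) = (0.1912, -0.1618).
  (x - mu)^T · [Sigma^{-1} · (x - mu)] = (3)·(0.1912) + (-2)·(-0.1618) = 0.8971.

Step 4 — take square root: d = √(0.8971) ≈ 0.9471.

d(x, mu) = √(0.8971) ≈ 0.9471


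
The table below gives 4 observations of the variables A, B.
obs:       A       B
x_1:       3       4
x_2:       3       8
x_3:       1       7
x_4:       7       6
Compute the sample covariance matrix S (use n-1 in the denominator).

Step 1 — column means:
  mean(A) = (3 + 3 + 1 + 7) / 4 = 14/4 = 3.5
  mean(B) = (4 + 8 + 7 + 6) / 4 = 25/4 = 6.25

Step 2 — sample covariance S[i,j] = (1/(n-1)) · Σ_k (x_{k,i} - mean_i) · (x_{k,j} - mean_j), with n-1 = 3.
  S[A,A] = ((-0.5)·(-0.5) + (-0.5)·(-0.5) + (-2.5)·(-2.5) + (3.5)·(3.5)) / 3 = 19/3 = 6.3333
  S[A,B] = ((-0.5)·(-2.25) + (-0.5)·(1.75) + (-2.5)·(0.75) + (3.5)·(-0.25)) / 3 = -2.5/3 = -0.8333
  S[B,B] = ((-2.25)·(-2.25) + (1.75)·(1.75) + (0.75)·(0.75) + (-0.25)·(-0.25)) / 3 = 8.75/3 = 2.9167

S is symmetric (S[j,i] = S[i,j]). Assembling:

S = [[6.3333, -0.8333],
 [-0.8333, 2.9167]]


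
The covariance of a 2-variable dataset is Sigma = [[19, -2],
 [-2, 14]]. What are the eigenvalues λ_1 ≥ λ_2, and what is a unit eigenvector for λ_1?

Step 1 — characteristic polynomial of 2×2 Sigma:
  det(Sigma - λI) = λ² - trace · λ + det = 0.
  trace = 19 + 14 = 33, det = 19·14 - (-2)² = 262.
Step 2 — discriminant:
  Δ = trace² - 4·det = 1089 - 1048 = 41.
Step 3 — eigenvalues:
  λ = (trace ± √Δ)/2 = (33 ± 6.4031)/2,
  λ_1 = 19.7016,  λ_2 = 13.2984.

Step 4 — unit eigenvector for λ_1: solve (Sigma - λ_1 I)v = 0. First row:
  (19 - 19.7016)·v_x + (-2)·v_y = 0, i.e. (-0.7016)·v_x + (-2)·v_y = 0,
  so v ∝ (b, λ_1 - a) = (-2, 0.7016); multiply by -1 so the first entry is positive: u = (2, -0.7016).
  ||u|| = √((2)² + (-0.7016)²) = √(4.4922) ≈ 2.1195,
  v_1 = u/||u|| ≈ (0.9436, -0.331) (||v_1|| = 1).

λ_1 = 19.7016,  λ_2 = 13.2984;  v_1 ≈ (0.9436, -0.331)


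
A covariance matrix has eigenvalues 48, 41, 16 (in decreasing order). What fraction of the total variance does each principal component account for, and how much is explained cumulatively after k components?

Step 1 — total variance = trace(Sigma) = Σ λ_i = 48 + 41 + 16 = 105.

Step 2 — fraction explained by component i = λ_i / Σ λ:
  PC1: 48/105 = 0.4571
  PC2: 41/105 = 0.3905
  PC3: 16/105 = 0.1524

Step 3 — cumulative fraction after k components = (λ_1 + ... + λ_k) / Σ λ:
  k = 1: 48/105 = 0.4571
  k = 2: (48 + 41)/105 = 89/105 = 0.8476
  k = 3: (48 + 41 + 16)/105 = 105/105 = 1

Summary (fraction, with percent):

explained: PC1 0.4571 (45.71%), PC2 0.3905 (39.05%), PC3 0.1524 (15.24%);  cumulative: 0.4571, 0.8476, 1


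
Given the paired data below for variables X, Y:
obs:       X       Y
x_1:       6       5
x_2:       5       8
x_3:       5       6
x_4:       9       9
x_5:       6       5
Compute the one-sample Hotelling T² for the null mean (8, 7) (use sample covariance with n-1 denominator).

Step 1 — sample mean vector:
  mean(X) = (6 + 5 + 5 + 9 + 6) / 5 = 31/5 = 6.2
  mean(Y) = (5 + 8 + 6 + 9 + 5) / 5 = 33/5 = 6.6
  x̄ = (6.2, 6.6),  deviation x̄ - mu_0 = (6.2, 6.6) - (8, 7) = (-1.8, -0.4).

Step 2 — sample covariance matrix, S[i,j] = (1/(n-1)) · Σ_k (x_{k,i} - mean_i) · (x_{k,j} - mean_j), divisor n-1 = 4:
  S[X,X] = ((-0.2)·(-0.2) + (-1.2)·(-1.2) + (-1.2)·(-1.2) + (2.8)·(2.8) + (-0.2)·(-0.2)) / 4 = 10.8/4 = 2.7
  S[X,Y] = ((-0.2)·(-1.6) + (-1.2)·(1.4) + (-1.2)·(-0.6) + (2.8)·(2.4) + (-0.2)·(-1.6)) / 4 = 6.4/4 = 1.6
  S[Y,Y] = ((-1.6)·(-1.6) + (1.4)·(1.4) + (-0.6)·(-0.6) + (2.4)·(2.4) + (-1.6)·(-1.6)) / 4 = 13.2/4 = 3.3
  S = [[2.7, 1.6],
 [1.6, 3.3]].

Step 3 — invert S. det(S) = 2.7·3.3 - (1.6)² = 6.35.
  S^{-1} = (1/det) · [[d, -b], [-b, a]] = [[0.5197, -0.252],
 [-0.252, 0.4252]].

Step 4 — quadratic form (x̄ - mu_0)^T · S^{-1} · (x̄ - mu_0):
  S^{-1} · (x̄ - mu_0) = (-0.8346, 0.2835),
  (x̄ - mu_0)^T · [...] = (-1.8)·(-0.8346) + (-0.4)·(0.2835) = 1.389.

Step 5 — scale by n: T² = 5 · 1.389 = 6.9449.

T² ≈ 6.9449


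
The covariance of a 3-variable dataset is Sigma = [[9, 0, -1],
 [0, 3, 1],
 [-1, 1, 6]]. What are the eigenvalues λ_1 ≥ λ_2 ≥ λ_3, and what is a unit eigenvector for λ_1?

Step 1 — characteristic polynomial p(λ) = det(λI - Sigma) = λ³ - tr·λ² + c_1·λ - det, where tr = trace, c_1 = sum of the principal 2×2 minors, det = det(Sigma):
  tr = 9 + 3 + 6 = 18,
  c_1 = (9·3 - (0)²) + (9·6 - (-1)²) + (3·6 - (1)²) = 27 + 53 + 17 = 97,
  det = 9·(3·6 - (1)²) - (0)·((0)·6 - (1)·(-1)) + (-1)·((0)·(1) - 3·(-1)) = 9·(17) - (0)·(1) + (-1)·(3) = 150.
  So p(λ) = λ³ - 18λ² + 97λ - 150.
Step 2 — look for an integer root (rational root theorem: any rational root is an integer divisor of 150). Testing λ = 6:
  p(6) = 216 - 648 + 582 - 150 = 0  ✓
  Dividing out (λ - 6): p(λ) = (λ - 6)(λ² - 12λ + 25).
Step 3 — remaining eigenvalues from the quadratic λ² - 12λ + 25 = 0:
  Δ = 12² - 4·25 = 144 - 100 = 44,  λ = (12 ± √44)/2 = (12 ± 6.6332)/2 ≈ 9.3166 or 2.6834.
  Sorted: λ_1 = 9.3166,  λ_2 = 6,  λ_3 = 2.6834  (check: sum = 18 = tr ✓).

Step 4 — unit eigenvector for λ_1 ≈ 9.3166: v spans the null space of (Sigma - λ_1 I), whose rows are
  r_1 = (-0.3166, 0, -1),  r_2 = (0, -6.3166, 1),  r_3 = (-1, 1, -3.3166).
  v is orthogonal to every row, so take v ∝ r_1 × r_2 = ((0)·(1) - (-1)·(-6.3166), (-1)·(0) - (-0.3166)·(1), (-0.3166)·(-6.3166) - (0)·(0)) ≈ (-6.3166, 0.3166, 2).
  Rescale (multiply by -1 so the first nonzero entry is positive): u = (6.3166, -0.3166, -2).
  ||u|| = √((6.3166)² + (-0.3166)² + (-2)²) = √(44) ≈ 6.6332,  v_1 = u/||u|| ≈ (0.9523, -0.0477, -0.3015) (||v_1|| = 1).

λ_1 = 9.3166,  λ_2 = 6,  λ_3 = 2.6834;  v_1 ≈ (0.9523, -0.0477, -0.3015)


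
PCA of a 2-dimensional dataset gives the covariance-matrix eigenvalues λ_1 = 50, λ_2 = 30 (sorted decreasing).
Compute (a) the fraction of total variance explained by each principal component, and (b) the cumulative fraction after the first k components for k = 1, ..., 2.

Step 1 — total variance = trace(Sigma) = Σ λ_i = 50 + 30 = 80.

Step 2 — fraction explained by component i = λ_i / Σ λ:
  PC1: 50/80 = 0.625
  PC2: 30/80 = 0.375

Step 3 — cumulative fraction after k components = (λ_1 + ... + λ_k) / Σ λ:
  k = 1: 50/80 = 0.625
  k = 2: (50 + 30)/80 = 80/80 = 1

Summary (fraction, with percent):

explained: PC1 0.625 (62.5%), PC2 0.375 (37.5%);  cumulative: 0.625, 1


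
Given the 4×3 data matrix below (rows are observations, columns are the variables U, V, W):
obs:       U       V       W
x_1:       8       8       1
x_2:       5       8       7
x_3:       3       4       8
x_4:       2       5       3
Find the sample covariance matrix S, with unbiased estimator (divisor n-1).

Step 1 — column means:
  mean(U) = (8 + 5 + 3 + 2) / 4 = 18/4 = 4.5
  mean(V) = (8 + 8 + 4 + 5) / 4 = 25/4 = 6.25
  mean(W) = (1 + 7 + 8 + 3) / 4 = 19/4 = 4.75

Step 2 — sample covariance S[i,j] = (1/(n-1)) · Σ_k (x_{k,i} - mean_i) · (x_{k,j} - mean_j), with n-1 = 3.
  S[U,U] = ((3.5)·(3.5) + (0.5)·(0.5) + (-1.5)·(-1.5) + (-2.5)·(-2.5)) / 3 = 21/3 = 7
  S[U,V] = ((3.5)·(1.75) + (0.5)·(1.75) + (-1.5)·(-2.25) + (-2.5)·(-1.25)) / 3 = 13.5/3 = 4.5
  S[U,W] = ((3.5)·(-3.75) + (0.5)·(2.25) + (-1.5)·(3.25) + (-2.5)·(-1.75)) / 3 = -12.5/3 = -4.1667
  S[V,V] = ((1.75)·(1.75) + (1.75)·(1.75) + (-2.25)·(-2.25) + (-1.25)·(-1.25)) / 3 = 12.75/3 = 4.25
  S[V,W] = ((1.75)·(-3.75) + (1.75)·(2.25) + (-2.25)·(3.25) + (-1.25)·(-1.75)) / 3 = -7.75/3 = -2.5833
  S[W,W] = ((-3.75)·(-3.75) + (2.25)·(2.25) + (3.25)·(3.25) + (-1.75)·(-1.75)) / 3 = 32.75/3 = 10.9167

S is symmetric (S[j,i] = S[i,j]). Assembling:

S = [[7, 4.5, -4.1667],
 [4.5, 4.25, -2.5833],
 [-4.1667, -2.5833, 10.9167]]


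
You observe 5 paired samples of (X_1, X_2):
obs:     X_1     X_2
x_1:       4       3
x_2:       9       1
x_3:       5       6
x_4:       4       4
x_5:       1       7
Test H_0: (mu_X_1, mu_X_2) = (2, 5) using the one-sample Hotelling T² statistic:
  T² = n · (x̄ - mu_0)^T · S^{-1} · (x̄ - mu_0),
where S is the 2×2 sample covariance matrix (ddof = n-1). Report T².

Step 1 — sample mean vector:
  mean(X_1) = (4 + 9 + 5 + 4 + 1) / 5 = 23/5 = 4.6
  mean(X_2) = (3 + 1 + 6 + 4 + 7) / 5 = 21/5 = 4.2
  x̄ = (4.6, 4.2),  deviation x̄ - mu_0 = (4.6, 4.2) - (2, 5) = (2.6, -0.8).

Step 2 — sample covariance matrix, S[i,j] = (1/(n-1)) · Σ_k (x_{k,i} - mean_i) · (x_{k,j} - mean_j), divisor n-1 = 4:
  S[X_1,X_1] = ((-0.6)·(-0.6) + (4.4)·(4.4) + (0.4)·(0.4) + (-0.6)·(-0.6) + (-3.6)·(-3.6)) / 4 = 33.2/4 = 8.3
  S[X_1,X_2] = ((-0.6)·(-1.2) + (4.4)·(-3.2) + (0.4)·(1.8) + (-0.6)·(-0.2) + (-3.6)·(2.8)) / 4 = -22.6/4 = -5.65
  S[X_2,X_2] = ((-1.2)·(-1.2) + (-3.2)·(-3.2) + (1.8)·(1.8) + (-0.2)·(-0.2) + (2.8)·(2.8)) / 4 = 22.8/4 = 5.7
  S = [[8.3, -5.65],
 [-5.65, 5.7]].

Step 3 — invert S. det(S) = 8.3·5.7 - (-5.65)² = 15.3875.
  S^{-1} = (1/det) · [[d, -b], [-b, a]] = [[0.3704, 0.3672],
 [0.3672, 0.5394]].

Step 4 — quadratic form (x̄ - mu_0)^T · S^{-1} · (x̄ - mu_0):
  S^{-1} · (x̄ - mu_0) = (0.6694, 0.5232),
  (x̄ - mu_0)^T · [...] = (2.6)·(0.6694) + (-0.8)·(0.5232) = 1.3219.

Step 5 — scale by n: T² = 5 · 1.3219 = 6.6093.

T² ≈ 6.6093


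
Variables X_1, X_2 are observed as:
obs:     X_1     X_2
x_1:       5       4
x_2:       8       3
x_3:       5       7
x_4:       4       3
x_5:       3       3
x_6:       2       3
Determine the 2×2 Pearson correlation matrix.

Step 1 — column means:
  mean(X_1) = (5 + 8 + 5 + 4 + 3 + 2) / 6 = 27/6 = 4.5
  mean(X_2) = (4 + 3 + 7 + 3 + 3 + 3) / 6 = 23/6 = 3.8333

Step 2 — sample variances and covariances s[i,j] = (1/(n-1)) · Σ_k (x_{k,i} - mean_i) · (x_{k,j} - mean_j), with n-1 = 5:
  s[X_1,X_1] = ((0.5)·(0.5) + (3.5)·(3.5) + (0.5)·(0.5) + (-0.5)·(-0.5) + (-1.5)·(-1.5) + (-2.5)·(-2.5)) / 5 = 21.5/5 = 4.3
  s[X_1,X_2] = ((0.5)·(0.1667) + (3.5)·(-0.8333) + (0.5)·(3.1667) + (-0.5)·(-0.8333) + (-1.5)·(-0.8333) + (-2.5)·(-0.8333)) / 5 = 2.5/5 = 0.5
  s[X_2,X_2] = ((0.1667)·(0.1667) + (-0.8333)·(-0.8333) + (3.1667)·(3.1667) + (-0.8333)·(-0.8333) + (-0.8333)·(-0.8333) + (-0.8333)·(-0.8333)) / 5 = 12.8333/5 = 2.5667
  Sample standard deviations s_i = √(s[i,i]):
  s(X_1) = √(4.3) = 2.0736
  s(X_2) = √(2.5667) = 1.6021

Step 3 — r_{ij} = s_{ij} / (s_i · s_j):
  r[X_1,X_1] = 1 (diagonal).
  r[X_1,X_2] = 0.5 / (2.0736 · 1.6021) = 0.5 / 3.3221 = 0.1505
  r[X_2,X_2] = 1 (diagonal).

R is symmetric with unit diagonal. Assembling:

R = [[1, 0.1505],
 [0.1505, 1]]


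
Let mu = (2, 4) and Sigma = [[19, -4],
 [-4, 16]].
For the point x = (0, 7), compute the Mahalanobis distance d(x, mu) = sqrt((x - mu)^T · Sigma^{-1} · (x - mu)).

Step 1 — centre the observation: (x - mu) = (-2, 3).

Step 2 — invert Sigma. det(Sigma) = 19·16 - (-4)² = 288.
  Sigma^{-1} = (1/det) · [[d, -b], [-b, a]] = [[0.0556, 0.0139],
 [0.0139, 0.066]].

Step 3 — form the quadratic (x - mu)^T · Sigma^{-1} · (x - mu):
  Sigma^{-1} · (x - mu) = (-0.0694, 0.1701).
  (x - mu)^T · [Sigma^{-1} · (x - mu)] = (-2)·(-0.0694) + (3)·(0.1701) = 0.6493.

Step 4 — take square root: d = √(0.6493) ≈ 0.8058.

d(x, mu) = √(0.6493) ≈ 0.8058


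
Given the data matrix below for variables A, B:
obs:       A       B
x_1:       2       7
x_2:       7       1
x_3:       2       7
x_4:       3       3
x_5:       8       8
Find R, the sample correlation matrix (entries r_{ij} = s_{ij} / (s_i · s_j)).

Step 1 — column means:
  mean(A) = (2 + 7 + 2 + 3 + 8) / 5 = 22/5 = 4.4
  mean(B) = (7 + 1 + 7 + 3 + 8) / 5 = 26/5 = 5.2

Step 2 — sample variances and covariances s[i,j] = (1/(n-1)) · Σ_k (x_{k,i} - mean_i) · (x_{k,j} - mean_j), with n-1 = 4:
  s[A,A] = ((-2.4)·(-2.4) + (2.6)·(2.6) + (-2.4)·(-2.4) + (-1.4)·(-1.4) + (3.6)·(3.6)) / 4 = 33.2/4 = 8.3
  s[A,B] = ((-2.4)·(1.8) + (2.6)·(-4.2) + (-2.4)·(1.8) + (-1.4)·(-2.2) + (3.6)·(2.8)) / 4 = -6.4/4 = -1.6
  s[B,B] = ((1.8)·(1.8) + (-4.2)·(-4.2) + (1.8)·(1.8) + (-2.2)·(-2.2) + (2.8)·(2.8)) / 4 = 36.8/4 = 9.2
  Sample standard deviations s_i = √(s[i,i]):
  s(A) = √(8.3) = 2.881
  s(B) = √(9.2) = 3.0332

Step 3 — r_{ij} = s_{ij} / (s_i · s_j):
  r[A,A] = 1 (diagonal).
  r[A,B] = -1.6 / (2.881 · 3.0332) = -1.6 / 8.7384 = -0.1831
  r[B,B] = 1 (diagonal).

R is symmetric with unit diagonal. Assembling:

R = [[1, -0.1831],
 [-0.1831, 1]]


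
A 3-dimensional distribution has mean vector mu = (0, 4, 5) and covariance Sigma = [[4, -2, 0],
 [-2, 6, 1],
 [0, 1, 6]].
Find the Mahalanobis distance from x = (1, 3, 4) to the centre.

Step 1 — centre the observation: (x - mu) = (1, -1, -1).

Step 2 — invert Sigma (cofactor / det for 3×3, or solve directly):
  Sigma^{-1} = [[0.3017, 0.1034, -0.0172],
 [0.1034, 0.2069, -0.0345],
 [-0.0172, -0.0345, 0.1724]].

Step 3 — form the quadratic (x - mu)^T · Sigma^{-1} · (x - mu):
  Sigma^{-1} · (x - mu) = (0.2155, -0.069, -0.1552).
  (x - mu)^T · [Sigma^{-1} · (x - mu)] = (1)·(0.2155) + (-1)·(-0.069) + (-1)·(-0.1552) = 0.4397.

Step 4 — take square root: d = √(0.4397) ≈ 0.6631.

d(x, mu) = √(0.4397) ≈ 0.6631


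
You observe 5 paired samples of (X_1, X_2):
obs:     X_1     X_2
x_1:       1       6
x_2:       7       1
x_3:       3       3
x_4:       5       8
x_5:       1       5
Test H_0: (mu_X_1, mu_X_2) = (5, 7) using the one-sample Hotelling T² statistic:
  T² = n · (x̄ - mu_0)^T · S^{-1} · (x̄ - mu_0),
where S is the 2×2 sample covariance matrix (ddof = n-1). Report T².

Step 1 — sample mean vector:
  mean(X_1) = (1 + 7 + 3 + 5 + 1) / 5 = 17/5 = 3.4
  mean(X_2) = (6 + 1 + 3 + 8 + 5) / 5 = 23/5 = 4.6
  x̄ = (3.4, 4.6),  deviation x̄ - mu_0 = (3.4, 4.6) - (5, 7) = (-1.6, -2.4).

Step 2 — sample covariance matrix, S[i,j] = (1/(n-1)) · Σ_k (x_{k,i} - mean_i) · (x_{k,j} - mean_j), divisor n-1 = 4:
  S[X_1,X_1] = ((-2.4)·(-2.4) + (3.6)·(3.6) + (-0.4)·(-0.4) + (1.6)·(1.6) + (-2.4)·(-2.4)) / 4 = 27.2/4 = 6.8
  S[X_1,X_2] = ((-2.4)·(1.4) + (3.6)·(-3.6) + (-0.4)·(-1.6) + (1.6)·(3.4) + (-2.4)·(0.4)) / 4 = -11.2/4 = -2.8
  S[X_2,X_2] = ((1.4)·(1.4) + (-3.6)·(-3.6) + (-1.6)·(-1.6) + (3.4)·(3.4) + (0.4)·(0.4)) / 4 = 29.2/4 = 7.3
  S = [[6.8, -2.8],
 [-2.8, 7.3]].

Step 3 — invert S. det(S) = 6.8·7.3 - (-2.8)² = 41.8.
  S^{-1} = (1/det) · [[d, -b], [-b, a]] = [[0.1746, 0.067],
 [0.067, 0.1627]].

Step 4 — quadratic form (x̄ - mu_0)^T · S^{-1} · (x̄ - mu_0):
  S^{-1} · (x̄ - mu_0) = (-0.4402, -0.4976),
  (x̄ - mu_0)^T · [...] = (-1.6)·(-0.4402) + (-2.4)·(-0.4976) = 1.8986.

Step 5 — scale by n: T² = 5 · 1.8986 = 9.4928.

T² ≈ 9.4928


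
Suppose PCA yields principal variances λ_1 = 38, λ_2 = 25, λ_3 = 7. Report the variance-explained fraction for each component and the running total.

Step 1 — total variance = trace(Sigma) = Σ λ_i = 38 + 25 + 7 = 70.

Step 2 — fraction explained by component i = λ_i / Σ λ:
  PC1: 38/70 = 0.5429
  PC2: 25/70 = 0.3571
  PC3: 7/70 = 0.1

Step 3 — cumulative fraction after k components = (λ_1 + ... + λ_k) / Σ λ:
  k = 1: 38/70 = 0.5429
  k = 2: (38 + 25)/70 = 63/70 = 0.9
  k = 3: (38 + 25 + 7)/70 = 70/70 = 1

Summary (fraction, with percent):

explained: PC1 0.5429 (54.29%), PC2 0.3571 (35.71%), PC3 0.1 (10%);  cumulative: 0.5429, 0.9, 1


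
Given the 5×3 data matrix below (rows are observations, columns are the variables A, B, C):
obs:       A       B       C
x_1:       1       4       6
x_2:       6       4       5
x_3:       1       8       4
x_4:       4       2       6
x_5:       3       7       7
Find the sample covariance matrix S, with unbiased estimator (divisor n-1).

Step 1 — column means:
  mean(A) = (1 + 6 + 1 + 4 + 3) / 5 = 15/5 = 3
  mean(B) = (4 + 4 + 8 + 2 + 7) / 5 = 25/5 = 5
  mean(C) = (6 + 5 + 4 + 6 + 7) / 5 = 28/5 = 5.6

Step 2 — sample covariance S[i,j] = (1/(n-1)) · Σ_k (x_{k,i} - mean_i) · (x_{k,j} - mean_j), with n-1 = 4.
  S[A,A] = ((-2)·(-2) + (3)·(3) + (-2)·(-2) + (1)·(1) + (0)·(0)) / 4 = 18/4 = 4.5
  S[A,B] = ((-2)·(-1) + (3)·(-1) + (-2)·(3) + (1)·(-3) + (0)·(2)) / 4 = -10/4 = -2.5
  S[A,C] = ((-2)·(0.4) + (3)·(-0.6) + (-2)·(-1.6) + (1)·(0.4) + (0)·(1.4)) / 4 = 1/4 = 0.25
  S[B,B] = ((-1)·(-1) + (-1)·(-1) + (3)·(3) + (-3)·(-3) + (2)·(2)) / 4 = 24/4 = 6
  S[B,C] = ((-1)·(0.4) + (-1)·(-0.6) + (3)·(-1.6) + (-3)·(0.4) + (2)·(1.4)) / 4 = -3/4 = -0.75
  S[C,C] = ((0.4)·(0.4) + (-0.6)·(-0.6) + (-1.6)·(-1.6) + (0.4)·(0.4) + (1.4)·(1.4)) / 4 = 5.2/4 = 1.3

S is symmetric (S[j,i] = S[i,j]). Assembling:

S = [[4.5, -2.5, 0.25],
 [-2.5, 6, -0.75],
 [0.25, -0.75, 1.3]]


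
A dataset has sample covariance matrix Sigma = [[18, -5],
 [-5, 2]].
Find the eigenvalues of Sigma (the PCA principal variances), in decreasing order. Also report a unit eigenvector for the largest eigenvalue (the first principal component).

Step 1 — characteristic polynomial of 2×2 Sigma:
  det(Sigma - λI) = λ² - trace · λ + det = 0.
  trace = 18 + 2 = 20, det = 18·2 - (-5)² = 11.
Step 2 — discriminant:
  Δ = trace² - 4·det = 400 - 44 = 356.
Step 3 — eigenvalues:
  λ = (trace ± √Δ)/2 = (20 ± 18.868)/2,
  λ_1 = 19.434,  λ_2 = 0.566.

Step 4 — unit eigenvector for λ_1: solve (Sigma - λ_1 I)v = 0. First row:
  (18 - 19.434)·v_x + (-5)·v_y = 0, i.e. (-1.434)·v_x + (-5)·v_y = 0,
  so v ∝ (b, λ_1 - a) = (-5, 1.434); multiply by -1 so the first entry is positive: u = (5, -1.434).
  ||u|| = √((5)² + (-1.434)²) = √(27.0563) ≈ 5.2016,
  v_1 = u/||u|| ≈ (0.9612, -0.2757) (||v_1|| = 1).

λ_1 = 19.434,  λ_2 = 0.566;  v_1 ≈ (0.9612, -0.2757)


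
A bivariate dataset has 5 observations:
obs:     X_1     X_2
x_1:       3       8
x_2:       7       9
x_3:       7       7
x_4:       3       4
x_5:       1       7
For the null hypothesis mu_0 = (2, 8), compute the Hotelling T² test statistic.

Step 1 — sample mean vector:
  mean(X_1) = (3 + 7 + 7 + 3 + 1) / 5 = 21/5 = 4.2
  mean(X_2) = (8 + 9 + 7 + 4 + 7) / 5 = 35/5 = 7
  x̄ = (4.2, 7),  deviation x̄ - mu_0 = (4.2, 7) - (2, 8) = (2.2, -1).

Step 2 — sample covariance matrix, S[i,j] = (1/(n-1)) · Σ_k (x_{k,i} - mean_i) · (x_{k,j} - mean_j), divisor n-1 = 4:
  S[X_1,X_1] = ((-1.2)·(-1.2) + (2.8)·(2.8) + (2.8)·(2.8) + (-1.2)·(-1.2) + (-3.2)·(-3.2)) / 4 = 28.8/4 = 7.2
  S[X_1,X_2] = ((-1.2)·(1) + (2.8)·(2) + (2.8)·(0) + (-1.2)·(-3) + (-3.2)·(0)) / 4 = 8/4 = 2
  S[X_2,X_2] = ((1)·(1) + (2)·(2) + (0)·(0) + (-3)·(-3) + (0)·(0)) / 4 = 14/4 = 3.5
  S = [[7.2, 2],
 [2, 3.5]].

Step 3 — invert S. det(S) = 7.2·3.5 - (2)² = 21.2.
  S^{-1} = (1/det) · [[d, -b], [-b, a]] = [[0.1651, -0.0943],
 [-0.0943, 0.3396]].

Step 4 — quadratic form (x̄ - mu_0)^T · S^{-1} · (x̄ - mu_0):
  S^{-1} · (x̄ - mu_0) = (0.4575, -0.5472),
  (x̄ - mu_0)^T · [...] = (2.2)·(0.4575) + (-1)·(-0.5472) = 1.5538.

Step 5 — scale by n: T² = 5 · 1.5538 = 7.7689.

T² ≈ 7.7689


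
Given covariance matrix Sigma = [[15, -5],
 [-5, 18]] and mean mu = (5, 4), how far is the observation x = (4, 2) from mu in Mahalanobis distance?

Step 1 — centre the observation: (x - mu) = (-1, -2).

Step 2 — invert Sigma. det(Sigma) = 15·18 - (-5)² = 245.
  Sigma^{-1} = (1/det) · [[d, -b], [-b, a]] = [[0.0735, 0.0204],
 [0.0204, 0.0612]].

Step 3 — form the quadratic (x - mu)^T · Sigma^{-1} · (x - mu):
  Sigma^{-1} · (x - mu) = (-0.1143, -0.1429).
  (x - mu)^T · [Sigma^{-1} · (x - mu)] = (-1)·(-0.1143) + (-2)·(-0.1429) = 0.4.

Step 4 — take square root: d = √(0.4) ≈ 0.6325.

d(x, mu) = √(0.4) ≈ 0.6325


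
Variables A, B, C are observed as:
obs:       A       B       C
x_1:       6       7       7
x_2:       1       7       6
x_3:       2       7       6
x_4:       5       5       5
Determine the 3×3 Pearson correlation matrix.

Step 1 — column means:
  mean(A) = (6 + 1 + 2 + 5) / 4 = 14/4 = 3.5
  mean(B) = (7 + 7 + 7 + 5) / 4 = 26/4 = 6.5
  mean(C) = (7 + 6 + 6 + 5) / 4 = 24/4 = 6

Step 2 — sample variances and covariances s[i,j] = (1/(n-1)) · Σ_k (x_{k,i} - mean_i) · (x_{k,j} - mean_j), with n-1 = 3:
  s[A,A] = ((2.5)·(2.5) + (-2.5)·(-2.5) + (-1.5)·(-1.5) + (1.5)·(1.5)) / 3 = 17/3 = 5.6667
  s[A,B] = ((2.5)·(0.5) + (-2.5)·(0.5) + (-1.5)·(0.5) + (1.5)·(-1.5)) / 3 = -3/3 = -1
  s[A,C] = ((2.5)·(1) + (-2.5)·(0) + (-1.5)·(0) + (1.5)·(-1)) / 3 = 1/3 = 0.3333
  s[B,B] = ((0.5)·(0.5) + (0.5)·(0.5) + (0.5)·(0.5) + (-1.5)·(-1.5)) / 3 = 3/3 = 1
  s[B,C] = ((0.5)·(1) + (0.5)·(0) + (0.5)·(0) + (-1.5)·(-1)) / 3 = 2/3 = 0.6667
  s[C,C] = ((1)·(1) + (0)·(0) + (0)·(0) + (-1)·(-1)) / 3 = 2/3 = 0.6667
  Sample standard deviations s_i = √(s[i,i]):
  s(A) = √(5.6667) = 2.3805
  s(B) = √(1) = 1
  s(C) = √(0.6667) = 0.8165

Step 3 — r_{ij} = s_{ij} / (s_i · s_j):
  r[A,A] = 1 (diagonal).
  r[A,B] = -1 / (2.3805 · 1) = -1 / 2.3805 = -0.4201
  r[A,C] = 0.3333 / (2.3805 · 0.8165) = 0.3333 / 1.9437 = 0.1715
  r[B,B] = 1 (diagonal).
  r[B,C] = 0.6667 / (1 · 0.8165) = 0.6667 / 0.8165 = 0.8165
  r[C,C] = 1 (diagonal).

R is symmetric with unit diagonal. Assembling:

R = [[1, -0.4201, 0.1715],
 [-0.4201, 1, 0.8165],
 [0.1715, 0.8165, 1]]


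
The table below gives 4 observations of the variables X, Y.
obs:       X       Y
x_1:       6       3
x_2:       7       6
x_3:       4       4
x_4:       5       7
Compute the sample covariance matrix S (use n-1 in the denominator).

Step 1 — column means:
  mean(X) = (6 + 7 + 4 + 5) / 4 = 22/4 = 5.5
  mean(Y) = (3 + 6 + 4 + 7) / 4 = 20/4 = 5

Step 2 — sample covariance S[i,j] = (1/(n-1)) · Σ_k (x_{k,i} - mean_i) · (x_{k,j} - mean_j), with n-1 = 3.
  S[X,X] = ((0.5)·(0.5) + (1.5)·(1.5) + (-1.5)·(-1.5) + (-0.5)·(-0.5)) / 3 = 5/3 = 1.6667
  S[X,Y] = ((0.5)·(-2) + (1.5)·(1) + (-1.5)·(-1) + (-0.5)·(2)) / 3 = 1/3 = 0.3333
  S[Y,Y] = ((-2)·(-2) + (1)·(1) + (-1)·(-1) + (2)·(2)) / 3 = 10/3 = 3.3333

S is symmetric (S[j,i] = S[i,j]). Assembling:

S = [[1.6667, 0.3333],
 [0.3333, 3.3333]]


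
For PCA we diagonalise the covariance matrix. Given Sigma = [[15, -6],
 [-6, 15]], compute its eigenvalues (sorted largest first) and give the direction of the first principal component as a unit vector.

Step 1 — characteristic polynomial of 2×2 Sigma:
  det(Sigma - λI) = λ² - trace · λ + det = 0.
  trace = 15 + 15 = 30, det = 15·15 - (-6)² = 189.
Step 2 — discriminant:
  Δ = trace² - 4·det = 900 - 756 = 144.
Step 3 — eigenvalues:
  λ = (trace ± √Δ)/2 = (30 ± 12)/2,
  λ_1 = 21,  λ_2 = 9.

Step 4 — unit eigenvector for λ_1: solve (Sigma - λ_1 I)v = 0. First row:
  (15 - 21)·v_x + (-6)·v_y = 0, i.e. (-6)·v_x + (-6)·v_y = 0,
  so v ∝ (b, λ_1 - a) = (-6, 6); multiply by -1 so the first entry is positive: u = (6, -6).
  ||u|| = √((6)² + (-6)²) = √(72) ≈ 8.4853,
  v_1 = u/||u|| ≈ (0.7071, -0.7071) (||v_1|| = 1).

λ_1 = 21,  λ_2 = 9;  v_1 ≈ (0.7071, -0.7071)


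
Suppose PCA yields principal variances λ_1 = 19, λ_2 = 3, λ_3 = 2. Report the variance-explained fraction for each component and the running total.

Step 1 — total variance = trace(Sigma) = Σ λ_i = 19 + 3 + 2 = 24.

Step 2 — fraction explained by component i = λ_i / Σ λ:
  PC1: 19/24 = 0.7917
  PC2: 3/24 = 0.125
  PC3: 2/24 = 0.0833

Step 3 — cumulative fraction after k components = (λ_1 + ... + λ_k) / Σ λ:
  k = 1: 19/24 = 0.7917
  k = 2: (19 + 3)/24 = 22/24 = 0.9167
  k = 3: (19 + 3 + 2)/24 = 24/24 = 1

Summary (fraction, with percent):

explained: PC1 0.7917 (79.17%), PC2 0.125 (12.5%), PC3 0.0833 (8.33%);  cumulative: 0.7917, 0.9167, 1


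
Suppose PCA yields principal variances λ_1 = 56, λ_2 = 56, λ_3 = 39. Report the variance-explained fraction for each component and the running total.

Step 1 — total variance = trace(Sigma) = Σ λ_i = 56 + 56 + 39 = 151.

Step 2 — fraction explained by component i = λ_i / Σ λ:
  PC1: 56/151 = 0.3709
  PC2: 56/151 = 0.3709
  PC3: 39/151 = 0.2583

Step 3 — cumulative fraction after k components = (λ_1 + ... + λ_k) / Σ λ:
  k = 1: 56/151 = 0.3709
  k = 2: (56 + 56)/151 = 112/151 = 0.7417
  k = 3: (56 + 56 + 39)/151 = 151/151 = 1

Summary (fraction, with percent):

explained: PC1 0.3709 (37.09%), PC2 0.3709 (37.09%), PC3 0.2583 (25.83%);  cumulative: 0.3709, 0.7417, 1


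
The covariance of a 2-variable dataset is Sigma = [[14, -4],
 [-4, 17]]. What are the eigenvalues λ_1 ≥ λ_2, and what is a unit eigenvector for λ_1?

Step 1 — characteristic polynomial of 2×2 Sigma:
  det(Sigma - λI) = λ² - trace · λ + det = 0.
  trace = 14 + 17 = 31, det = 14·17 - (-4)² = 222.
Step 2 — discriminant:
  Δ = trace² - 4·det = 961 - 888 = 73.
Step 3 — eigenvalues:
  λ = (trace ± √Δ)/2 = (31 ± 8.544)/2,
  λ_1 = 19.772,  λ_2 = 11.228.

Step 4 — unit eigenvector for λ_1: solve (Sigma - λ_1 I)v = 0. First row:
  (14 - 19.772)·v_x + (-4)·v_y = 0, i.e. (-5.772)·v_x + (-4)·v_y = 0,
  so v ∝ (b, λ_1 - a) = (-4, 5.772); multiply by -1 so the first entry is positive: u = (4, -5.772).
  ||u|| = √((4)² + (-5.772)²) = √(49.316) ≈ 7.0225,
  v_1 = u/||u|| ≈ (0.5696, -0.8219) (||v_1|| = 1).

λ_1 = 19.772,  λ_2 = 11.228;  v_1 ≈ (0.5696, -0.8219)


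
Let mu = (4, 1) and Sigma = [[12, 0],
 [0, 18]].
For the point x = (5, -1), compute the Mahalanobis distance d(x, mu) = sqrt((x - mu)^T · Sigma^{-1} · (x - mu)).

Step 1 — centre the observation: (x - mu) = (1, -2).

Step 2 — invert Sigma. det(Sigma) = 12·18 - (0)² = 216.
  Sigma^{-1} = (1/det) · [[d, -b], [-b, a]] = [[0.0833, 0],
 [0, 0.0556]].

Step 3 — form the quadratic (x - mu)^T · Sigma^{-1} · (x - mu):
  Sigma^{-1} · (x - mu) = (0.0833, -0.1111).
  (x - mu)^T · [Sigma^{-1} · (x - mu)] = (1)·(0.0833) + (-2)·(-0.1111) = 0.3056.

Step 4 — take square root: d = √(0.3056) ≈ 0.5528.

d(x, mu) = √(0.3056) ≈ 0.5528


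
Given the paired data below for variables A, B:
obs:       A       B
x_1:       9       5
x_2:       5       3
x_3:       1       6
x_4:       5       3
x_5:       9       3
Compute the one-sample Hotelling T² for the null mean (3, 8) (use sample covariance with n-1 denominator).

Step 1 — sample mean vector:
  mean(A) = (9 + 5 + 1 + 5 + 9) / 5 = 29/5 = 5.8
  mean(B) = (5 + 3 + 6 + 3 + 3) / 5 = 20/5 = 4
  x̄ = (5.8, 4),  deviation x̄ - mu_0 = (5.8, 4) - (3, 8) = (2.8, -4).

Step 2 — sample covariance matrix, S[i,j] = (1/(n-1)) · Σ_k (x_{k,i} - mean_i) · (x_{k,j} - mean_j), divisor n-1 = 4:
  S[A,A] = ((3.2)·(3.2) + (-0.8)·(-0.8) + (-4.8)·(-4.8) + (-0.8)·(-0.8) + (3.2)·(3.2)) / 4 = 44.8/4 = 11.2
  S[A,B] = ((3.2)·(1) + (-0.8)·(-1) + (-4.8)·(2) + (-0.8)·(-1) + (3.2)·(-1)) / 4 = -8/4 = -2
  S[B,B] = ((1)·(1) + (-1)·(-1) + (2)·(2) + (-1)·(-1) + (-1)·(-1)) / 4 = 8/4 = 2
  S = [[11.2, -2],
 [-2, 2]].

Step 3 — invert S. det(S) = 11.2·2 - (-2)² = 18.4.
  S^{-1} = (1/det) · [[d, -b], [-b, a]] = [[0.1087, 0.1087],
 [0.1087, 0.6087]].

Step 4 — quadratic form (x̄ - mu_0)^T · S^{-1} · (x̄ - mu_0):
  S^{-1} · (x̄ - mu_0) = (-0.1304, -2.1304),
  (x̄ - mu_0)^T · [...] = (2.8)·(-0.1304) + (-4)·(-2.1304) = 8.1565.

Step 5 — scale by n: T² = 5 · 8.1565 = 40.7826.

T² ≈ 40.7826


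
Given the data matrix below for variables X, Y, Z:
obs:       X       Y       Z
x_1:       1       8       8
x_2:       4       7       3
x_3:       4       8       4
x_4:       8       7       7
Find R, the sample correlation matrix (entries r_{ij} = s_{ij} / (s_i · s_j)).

Step 1 — column means:
  mean(X) = (1 + 4 + 4 + 8) / 4 = 17/4 = 4.25
  mean(Y) = (8 + 7 + 8 + 7) / 4 = 30/4 = 7.5
  mean(Z) = (8 + 3 + 4 + 7) / 4 = 22/4 = 5.5

Step 2 — sample variances and covariances s[i,j] = (1/(n-1)) · Σ_k (x_{k,i} - mean_i) · (x_{k,j} - mean_j), with n-1 = 3:
  s[X,X] = ((-3.25)·(-3.25) + (-0.25)·(-0.25) + (-0.25)·(-0.25) + (3.75)·(3.75)) / 3 = 24.75/3 = 8.25
  s[X,Y] = ((-3.25)·(0.5) + (-0.25)·(-0.5) + (-0.25)·(0.5) + (3.75)·(-0.5)) / 3 = -3.5/3 = -1.1667
  s[X,Z] = ((-3.25)·(2.5) + (-0.25)·(-2.5) + (-0.25)·(-1.5) + (3.75)·(1.5)) / 3 = -1.5/3 = -0.5
  s[Y,Y] = ((0.5)·(0.5) + (-0.5)·(-0.5) + (0.5)·(0.5) + (-0.5)·(-0.5)) / 3 = 1/3 = 0.3333
  s[Y,Z] = ((0.5)·(2.5) + (-0.5)·(-2.5) + (0.5)·(-1.5) + (-0.5)·(1.5)) / 3 = 1/3 = 0.3333
  s[Z,Z] = ((2.5)·(2.5) + (-2.5)·(-2.5) + (-1.5)·(-1.5) + (1.5)·(1.5)) / 3 = 17/3 = 5.6667
  Sample standard deviations s_i = √(s[i,i]):
  s(X) = √(8.25) = 2.8723
  s(Y) = √(0.3333) = 0.5774
  s(Z) = √(5.6667) = 2.3805

Step 3 — r_{ij} = s_{ij} / (s_i · s_j):
  r[X,X] = 1 (diagonal).
  r[X,Y] = -1.1667 / (2.8723 · 0.5774) = -1.1667 / 1.6583 = -0.7035
  r[X,Z] = -0.5 / (2.8723 · 2.3805) = -0.5 / 6.8374 = -0.0731
  r[Y,Y] = 1 (diagonal).
  r[Y,Z] = 0.3333 / (0.5774 · 2.3805) = 0.3333 / 1.3744 = 0.2425
  r[Z,Z] = 1 (diagonal).

R is symmetric with unit diagonal. Assembling:

R = [[1, -0.7035, -0.0731],
 [-0.7035, 1, 0.2425],
 [-0.0731, 0.2425, 1]]


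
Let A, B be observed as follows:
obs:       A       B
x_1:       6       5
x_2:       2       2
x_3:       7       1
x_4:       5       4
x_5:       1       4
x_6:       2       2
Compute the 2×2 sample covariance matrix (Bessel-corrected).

Step 1 — column means:
  mean(A) = (6 + 2 + 7 + 5 + 1 + 2) / 6 = 23/6 = 3.8333
  mean(B) = (5 + 2 + 1 + 4 + 4 + 2) / 6 = 18/6 = 3

Step 2 — sample covariance S[i,j] = (1/(n-1)) · Σ_k (x_{k,i} - mean_i) · (x_{k,j} - mean_j), with n-1 = 5.
  S[A,A] = ((2.1667)·(2.1667) + (-1.8333)·(-1.8333) + (3.1667)·(3.1667) + (1.1667)·(1.1667) + (-2.8333)·(-2.8333) + (-1.8333)·(-1.8333)) / 5 = 30.8333/5 = 6.1667
  S[A,B] = ((2.1667)·(2) + (-1.8333)·(-1) + (3.1667)·(-2) + (1.1667)·(1) + (-2.8333)·(1) + (-1.8333)·(-1)) / 5 = 0/5 = 0
  S[B,B] = ((2)·(2) + (-1)·(-1) + (-2)·(-2) + (1)·(1) + (1)·(1) + (-1)·(-1)) / 5 = 12/5 = 2.4

S is symmetric (S[j,i] = S[i,j]). Assembling:

S = [[6.1667, 0],
 [0, 2.4]]


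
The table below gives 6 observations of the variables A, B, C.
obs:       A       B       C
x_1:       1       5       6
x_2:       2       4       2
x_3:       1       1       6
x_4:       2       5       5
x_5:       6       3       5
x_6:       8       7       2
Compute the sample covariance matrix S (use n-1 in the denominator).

Step 1 — column means:
  mean(A) = (1 + 2 + 1 + 2 + 6 + 8) / 6 = 20/6 = 3.3333
  mean(B) = (5 + 4 + 1 + 5 + 3 + 7) / 6 = 25/6 = 4.1667
  mean(C) = (6 + 2 + 6 + 5 + 5 + 2) / 6 = 26/6 = 4.3333

Step 2 — sample covariance S[i,j] = (1/(n-1)) · Σ_k (x_{k,i} - mean_i) · (x_{k,j} - mean_j), with n-1 = 5.
  S[A,A] = ((-2.3333)·(-2.3333) + (-1.3333)·(-1.3333) + (-2.3333)·(-2.3333) + (-1.3333)·(-1.3333) + (2.6667)·(2.6667) + (4.6667)·(4.6667)) / 5 = 43.3333/5 = 8.6667
  S[A,B] = ((-2.3333)·(0.8333) + (-1.3333)·(-0.1667) + (-2.3333)·(-3.1667) + (-1.3333)·(0.8333) + (2.6667)·(-1.1667) + (4.6667)·(2.8333)) / 5 = 14.6667/5 = 2.9333
  S[A,C] = ((-2.3333)·(1.6667) + (-1.3333)·(-2.3333) + (-2.3333)·(1.6667) + (-1.3333)·(0.6667) + (2.6667)·(0.6667) + (4.6667)·(-2.3333)) / 5 = -14.6667/5 = -2.9333
  S[B,B] = ((0.8333)·(0.8333) + (-0.1667)·(-0.1667) + (-3.1667)·(-3.1667) + (0.8333)·(0.8333) + (-1.1667)·(-1.1667) + (2.8333)·(2.8333)) / 5 = 20.8333/5 = 4.1667
  S[B,C] = ((0.8333)·(1.6667) + (-0.1667)·(-2.3333) + (-3.1667)·(1.6667) + (0.8333)·(0.6667) + (-1.1667)·(0.6667) + (2.8333)·(-2.3333)) / 5 = -10.3333/5 = -2.0667
  S[C,C] = ((1.6667)·(1.6667) + (-2.3333)·(-2.3333) + (1.6667)·(1.6667) + (0.6667)·(0.6667) + (0.6667)·(0.6667) + (-2.3333)·(-2.3333)) / 5 = 17.3333/5 = 3.4667

S is symmetric (S[j,i] = S[i,j]). Assembling:

S = [[8.6667, 2.9333, -2.9333],
 [2.9333, 4.1667, -2.0667],
 [-2.9333, -2.0667, 3.4667]]
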